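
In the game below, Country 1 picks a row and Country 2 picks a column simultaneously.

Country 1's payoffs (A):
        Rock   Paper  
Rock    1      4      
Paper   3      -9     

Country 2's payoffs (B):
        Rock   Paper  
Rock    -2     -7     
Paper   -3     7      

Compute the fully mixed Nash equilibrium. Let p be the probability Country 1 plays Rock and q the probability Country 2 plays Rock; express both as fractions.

Each player's mixing probability is pinned down by making the *other* player indifferent.
Country 2 indifferent between Rock and Paper: p·(-2) + (1−p)·(-3) = p·(-7) + (1−p)·7 ⟹ (-3) + 1p = 7 + (-14)p ⟹ p = 2/3.
Country 1 indifferent between Rock and Paper: q·1 + (1−q)·4 = q·3 + (1−q)·(-9) ⟹ 4 + (-3)q = (-9) + 12q ⟹ q = 13/15.

p = 2/3, q = 13/15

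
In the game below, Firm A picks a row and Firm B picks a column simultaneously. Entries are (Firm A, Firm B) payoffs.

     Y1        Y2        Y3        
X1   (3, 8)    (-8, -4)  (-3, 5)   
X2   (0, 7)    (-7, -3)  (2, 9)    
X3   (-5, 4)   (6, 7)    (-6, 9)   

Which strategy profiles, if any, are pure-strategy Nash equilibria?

Find each player's best response to every opponent strategy; NE are the intersections.
Firm A's best responses — vs Y1: X1 (payoff 3); vs Y2: X3 (payoff 6); vs Y3: X2 (payoff 2).
Firm B's best responses — vs X1: Y1 (payoff 8); vs X2: Y3 (payoff 9); vs X3: Y3 (payoff 9).
Mutual best responses occur at (X1, Y1) and (X2, Y3); at each, neither player gains by switching.

(X1, Y1) and (X2, Y3)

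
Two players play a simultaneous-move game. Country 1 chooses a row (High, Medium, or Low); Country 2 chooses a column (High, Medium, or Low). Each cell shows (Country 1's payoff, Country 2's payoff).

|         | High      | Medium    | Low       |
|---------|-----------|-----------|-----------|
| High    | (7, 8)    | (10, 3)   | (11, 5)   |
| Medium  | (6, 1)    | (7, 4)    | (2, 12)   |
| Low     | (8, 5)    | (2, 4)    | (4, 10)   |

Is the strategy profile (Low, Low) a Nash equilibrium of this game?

Holding Country 2 at Low: Country 1 gets 4 from Low but could get 11 by switching to High. Country 1 has a profitable deviation.

No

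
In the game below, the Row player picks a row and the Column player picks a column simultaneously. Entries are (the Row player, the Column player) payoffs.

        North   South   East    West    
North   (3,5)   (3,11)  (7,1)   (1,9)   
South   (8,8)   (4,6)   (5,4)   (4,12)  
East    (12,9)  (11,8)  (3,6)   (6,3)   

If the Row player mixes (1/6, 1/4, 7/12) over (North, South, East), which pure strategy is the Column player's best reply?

Compute the Column player's expected payoff from each pure strategy against the given mix.
North: (1/6)·5 + (1/4)·8 + (7/12)·9 = 97/12
South: (1/6)·11 + (1/4)·6 + (7/12)·8 = 8
East: (1/6)·1 + (1/4)·4 + (7/12)·6 = 14/3
West: (1/6)·9 + (1/4)·12 + (7/12)·3 = 25/4
Highest expected payoff is 97/12, from North.

North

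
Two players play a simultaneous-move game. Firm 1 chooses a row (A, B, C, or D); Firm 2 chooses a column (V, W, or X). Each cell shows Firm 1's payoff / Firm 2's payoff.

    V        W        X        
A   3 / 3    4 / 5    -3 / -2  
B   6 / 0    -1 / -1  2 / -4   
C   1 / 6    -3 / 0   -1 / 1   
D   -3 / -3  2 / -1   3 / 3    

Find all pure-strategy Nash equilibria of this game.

Check mutual best responses: a cell is a NE iff neither player can gain by unilaterally deviating.
Firm 1's best responses — vs V: B (payoff 6); vs W: A (payoff 4); vs X: D (payoff 3).
Firm 2's best responses — vs A: W (payoff 5); vs B: V (payoff 0); vs C: V (payoff 6); vs D: X (payoff 3).
Mutual best responses occur at (A, W), (B, V), and (D, X); at each, neither player gains by switching.

(A, W), (B, V), and (D, X)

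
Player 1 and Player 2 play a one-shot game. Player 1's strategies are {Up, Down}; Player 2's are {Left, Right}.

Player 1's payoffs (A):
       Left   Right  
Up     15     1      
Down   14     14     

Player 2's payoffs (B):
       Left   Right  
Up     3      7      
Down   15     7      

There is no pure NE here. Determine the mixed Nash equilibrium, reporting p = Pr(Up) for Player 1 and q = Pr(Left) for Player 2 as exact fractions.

p = 2/3, q = 13/14

In a mixed NE each player is indifferent between their pure strategies, so the opponent's mix sets the indifference.
Player 2 indifferent between Left and Right: p·3 + (1−p)·15 = p·7 + (1−p)·7 ⟹ 15 + (-12)p = 7 + 0p ⟹ p = 2/3.
Player 1 indifferent between Up and Down: q·15 + (1−q)·1 = q·14 + (1−q)·14 ⟹ 1 + 14q = 14 + 0q ⟹ q = 13/14.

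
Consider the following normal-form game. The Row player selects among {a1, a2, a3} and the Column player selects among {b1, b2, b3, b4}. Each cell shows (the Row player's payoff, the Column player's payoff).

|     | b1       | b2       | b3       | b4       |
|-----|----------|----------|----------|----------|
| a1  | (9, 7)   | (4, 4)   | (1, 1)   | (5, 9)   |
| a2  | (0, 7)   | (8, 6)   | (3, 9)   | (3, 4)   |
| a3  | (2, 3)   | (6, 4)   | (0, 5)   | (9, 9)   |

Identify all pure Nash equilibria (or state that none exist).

(a2, b3) and (a3, b4)

Find each player's best response to every opponent strategy; NE are the intersections.
The Row player's best responses — vs b1: a1 (payoff 9); vs b2: a2 (payoff 8); vs b3: a2 (payoff 3); vs b4: a3 (payoff 9).
The Column player's best responses — vs a1: b4 (payoff 9); vs a2: b3 (payoff 9); vs a3: b4 (payoff 9).
Mutual best responses occur at (a2, b3) and (a3, b4); at each, neither player gains by switching.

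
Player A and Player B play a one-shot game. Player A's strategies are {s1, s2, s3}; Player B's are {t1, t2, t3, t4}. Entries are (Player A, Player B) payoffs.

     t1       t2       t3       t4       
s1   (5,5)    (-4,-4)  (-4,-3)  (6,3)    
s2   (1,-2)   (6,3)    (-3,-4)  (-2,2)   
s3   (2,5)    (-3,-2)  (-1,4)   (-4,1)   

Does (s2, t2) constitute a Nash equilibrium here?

Holding Player B at t2: Player A gets 6 from s2, versus -4 from s1, -3 from s3. No profitable deviation for Player A.
Holding Player A at s2: Player B gets 3 from t2, versus -2 from t1, -4 from t3, 2 from t4. No profitable deviation for Player B either.

Yes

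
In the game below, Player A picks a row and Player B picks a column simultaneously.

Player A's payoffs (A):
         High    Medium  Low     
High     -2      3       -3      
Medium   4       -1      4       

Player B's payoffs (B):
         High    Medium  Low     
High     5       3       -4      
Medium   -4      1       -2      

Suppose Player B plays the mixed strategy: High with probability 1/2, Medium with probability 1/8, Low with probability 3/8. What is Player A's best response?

Compute Player A's expected payoff from each pure strategy against the given mix.
High: (1/2)·(-2) + (1/8)·3 + (3/8)·(-3) = -7/4
Medium: (1/2)·4 + (1/8)·(-1) + (3/8)·4 = 27/8
Highest expected payoff is 27/8, from Medium.

Medium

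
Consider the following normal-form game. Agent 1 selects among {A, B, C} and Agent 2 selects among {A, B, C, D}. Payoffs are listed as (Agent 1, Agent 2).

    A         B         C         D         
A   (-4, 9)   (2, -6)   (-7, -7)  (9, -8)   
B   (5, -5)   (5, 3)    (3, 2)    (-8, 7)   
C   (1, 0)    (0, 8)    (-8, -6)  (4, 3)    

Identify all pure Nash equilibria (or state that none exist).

There is no pure-strategy Nash equilibrium

A profile is a Nash equilibrium when each player is best-responding to the other.
Agent 1's best responses — vs A: B (payoff 5); vs B: B (payoff 5); vs C: B (payoff 3); vs D: A (payoff 9).
Agent 2's best responses — vs A: A (payoff 9); vs B: D (payoff 7); vs C: B (payoff 8).
No cell has both players best-responding. For instance, Agent 1's best reply to A is B, but against B Agent 2 prefers D over A.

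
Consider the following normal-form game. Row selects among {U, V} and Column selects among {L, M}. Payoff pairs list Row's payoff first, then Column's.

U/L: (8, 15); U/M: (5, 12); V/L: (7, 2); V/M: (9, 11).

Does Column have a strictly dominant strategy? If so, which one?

A strategy is strictly dominant if it gives Column a strictly higher payoff than every other strategy, against every choice by the opponent.
L is not dominant: against V, M gives 11 > 2.
M is not dominant: against U, L gives 15 > 12.
No single strategy is best against every opponent action.

No strictly dominant strategy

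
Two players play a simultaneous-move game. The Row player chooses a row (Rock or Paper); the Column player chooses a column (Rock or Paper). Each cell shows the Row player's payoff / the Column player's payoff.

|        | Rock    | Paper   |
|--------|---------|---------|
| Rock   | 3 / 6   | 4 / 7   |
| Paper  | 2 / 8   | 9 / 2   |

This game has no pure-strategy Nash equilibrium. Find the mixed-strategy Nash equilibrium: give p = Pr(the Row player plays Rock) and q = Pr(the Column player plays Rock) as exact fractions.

In a mixed NE each player is indifferent between their pure strategies, so the opponent's mix sets the indifference.
The Column player indifferent between Rock and Paper: p·6 + (1−p)·8 = p·7 + (1−p)·2 ⟹ 8 + (-2)p = 2 + 5p ⟹ p = 6/7.
The Row player indifferent between Rock and Paper: q·3 + (1−q)·4 = q·2 + (1−q)·9 ⟹ 4 + (-1)q = 9 + (-7)q ⟹ q = 5/6.

p = 6/7, q = 5/6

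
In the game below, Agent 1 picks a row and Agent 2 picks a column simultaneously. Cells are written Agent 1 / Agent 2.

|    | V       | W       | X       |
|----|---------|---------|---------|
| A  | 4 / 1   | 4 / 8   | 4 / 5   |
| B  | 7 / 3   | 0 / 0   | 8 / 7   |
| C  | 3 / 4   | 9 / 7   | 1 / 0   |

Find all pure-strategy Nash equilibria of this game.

Check mutual best responses: a cell is a NE iff neither player can gain by unilaterally deviating.
Agent 1's best responses — vs V: B (payoff 7); vs W: C (payoff 9); vs X: B (payoff 8).
Agent 2's best responses — vs A: W (payoff 8); vs B: X (payoff 7); vs C: W (payoff 7).
Mutual best responses occur at (B, X) and (C, W); at each, neither player gains by switching.

(B, X) and (C, W)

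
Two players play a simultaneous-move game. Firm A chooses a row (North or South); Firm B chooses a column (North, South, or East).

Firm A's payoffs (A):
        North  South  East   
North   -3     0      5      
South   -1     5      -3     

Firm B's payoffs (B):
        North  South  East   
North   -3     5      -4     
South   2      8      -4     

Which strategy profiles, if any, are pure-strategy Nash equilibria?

(South, South)

Find each player's best response to every opponent strategy; NE are the intersections.
Firm A's best responses — vs North: South (payoff -1); vs South: South (payoff 5); vs East: North (payoff 5).
Firm B's best responses — vs North: South (payoff 5); vs South: South (payoff 8).
The only mutual best response is (South, South); neither player gains by switching there.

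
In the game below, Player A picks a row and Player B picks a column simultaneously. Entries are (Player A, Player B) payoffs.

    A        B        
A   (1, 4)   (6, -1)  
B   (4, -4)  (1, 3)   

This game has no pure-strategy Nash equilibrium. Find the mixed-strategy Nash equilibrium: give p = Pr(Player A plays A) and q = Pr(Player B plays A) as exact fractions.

p = 7/12, q = 5/8

Each player's mixing probability is pinned down by making the *other* player indifferent.
Player B indifferent between A and B: p·4 + (1−p)·(-4) = p·(-1) + (1−p)·3 ⟹ (-4) + 8p = 3 + (-4)p ⟹ p = 7/12.
Player A indifferent between A and B: q·1 + (1−q)·6 = q·4 + (1−q)·1 ⟹ 6 + (-5)q = 1 + 3q ⟹ q = 5/8.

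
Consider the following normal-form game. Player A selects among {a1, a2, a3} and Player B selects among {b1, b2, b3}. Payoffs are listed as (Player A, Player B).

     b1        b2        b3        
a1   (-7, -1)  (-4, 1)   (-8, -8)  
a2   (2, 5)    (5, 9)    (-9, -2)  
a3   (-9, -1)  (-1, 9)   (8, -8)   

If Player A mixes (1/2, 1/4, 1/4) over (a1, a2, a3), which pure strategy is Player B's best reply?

Compute Player B's expected payoff from each pure strategy against the given mix.
b1: (1/2)·(-1) + (1/4)·5 + (1/4)·(-1) = 1/2
b2: (1/2)·1 + (1/4)·9 + (1/4)·9 = 5
b3: (1/2)·(-8) + (1/4)·(-2) + (1/4)·(-8) = -13/2
Highest expected payoff is 5, from b2.

b2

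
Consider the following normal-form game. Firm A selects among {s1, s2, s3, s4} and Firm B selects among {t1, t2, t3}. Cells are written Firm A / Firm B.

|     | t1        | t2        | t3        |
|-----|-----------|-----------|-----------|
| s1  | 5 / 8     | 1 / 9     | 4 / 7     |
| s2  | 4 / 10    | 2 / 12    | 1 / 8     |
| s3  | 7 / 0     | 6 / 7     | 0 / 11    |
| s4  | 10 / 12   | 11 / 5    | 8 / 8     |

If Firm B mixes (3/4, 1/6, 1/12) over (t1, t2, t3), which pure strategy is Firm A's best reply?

s4

Compute Firm A's expected payoff from each pure strategy against the given mix.
s1: (3/4)·5 + (1/6)·1 + (1/12)·4 = 17/4
s2: (3/4)·4 + (1/6)·2 + (1/12)·1 = 41/12
s3: (3/4)·7 + (1/6)·6 + (1/12)·0 = 25/4
s4: (3/4)·10 + (1/6)·11 + (1/12)·8 = 10
Highest expected payoff is 10, from s4.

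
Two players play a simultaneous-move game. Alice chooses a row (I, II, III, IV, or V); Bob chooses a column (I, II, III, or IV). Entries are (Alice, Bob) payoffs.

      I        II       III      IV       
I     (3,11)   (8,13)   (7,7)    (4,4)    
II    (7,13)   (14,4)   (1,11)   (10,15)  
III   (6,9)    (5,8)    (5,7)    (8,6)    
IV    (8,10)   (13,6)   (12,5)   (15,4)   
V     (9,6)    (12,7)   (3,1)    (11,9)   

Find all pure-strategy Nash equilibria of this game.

None

Find each player's best response to every opponent strategy; NE are the intersections.
Alice's best responses — vs I: V (payoff 9); vs II: II (payoff 14); vs III: IV (payoff 12); vs IV: IV (payoff 15).
Bob's best responses — vs I: II (payoff 13); vs II: IV (payoff 15); vs III: I (payoff 9); vs IV: I (payoff 10); vs V: IV (payoff 9).
No cell has both players best-responding. For instance, Alice's best reply to III is IV, but against IV Bob prefers I over III.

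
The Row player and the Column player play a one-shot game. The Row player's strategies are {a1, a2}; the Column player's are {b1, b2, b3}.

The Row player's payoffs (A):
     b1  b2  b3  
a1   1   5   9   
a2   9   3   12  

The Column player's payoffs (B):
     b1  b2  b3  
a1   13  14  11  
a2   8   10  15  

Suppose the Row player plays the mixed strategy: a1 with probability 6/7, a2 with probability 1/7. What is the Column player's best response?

The Column player's best reply maximizes expected payoff against the mix.
b1: (6/7)·13 + (1/7)·8 = 86/7
b2: (6/7)·14 + (1/7)·10 = 94/7
b3: (6/7)·11 + (1/7)·15 = 81/7
Highest expected payoff is 94/7, from b2.

b2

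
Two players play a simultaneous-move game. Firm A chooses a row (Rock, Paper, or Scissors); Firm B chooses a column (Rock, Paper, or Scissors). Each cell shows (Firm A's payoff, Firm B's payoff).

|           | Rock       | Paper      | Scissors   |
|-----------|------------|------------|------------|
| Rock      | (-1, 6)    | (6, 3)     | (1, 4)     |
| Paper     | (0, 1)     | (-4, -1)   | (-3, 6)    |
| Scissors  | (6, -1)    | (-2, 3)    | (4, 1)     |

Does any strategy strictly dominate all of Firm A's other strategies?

No strictly dominant strategy

A strategy is strictly dominant if it gives Firm A a strictly higher payoff than every other strategy, against every choice by the opponent.
Rock is not dominant: against Rock, Paper gives 0 > -1.
Paper is not dominant: against Rock, Scissors gives 6 > 0.
Scissors is not dominant: against Paper, Rock gives 6 > -2.
No single strategy is best against every opponent action.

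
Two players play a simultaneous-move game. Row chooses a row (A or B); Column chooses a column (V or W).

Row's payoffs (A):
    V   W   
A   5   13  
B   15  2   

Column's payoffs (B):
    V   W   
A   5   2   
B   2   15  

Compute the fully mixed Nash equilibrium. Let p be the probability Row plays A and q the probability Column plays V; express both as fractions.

In a mixed NE each player is indifferent between their pure strategies, so the opponent's mix sets the indifference.
Column indifferent between V and W: p·5 + (1−p)·2 = p·2 + (1−p)·15 ⟹ 2 + 3p = 15 + (-13)p ⟹ p = 13/16.
Row indifferent between A and B: q·5 + (1−q)·13 = q·15 + (1−q)·2 ⟹ 13 + (-8)q = 2 + 13q ⟹ q = 11/21.

p = 13/16, q = 11/21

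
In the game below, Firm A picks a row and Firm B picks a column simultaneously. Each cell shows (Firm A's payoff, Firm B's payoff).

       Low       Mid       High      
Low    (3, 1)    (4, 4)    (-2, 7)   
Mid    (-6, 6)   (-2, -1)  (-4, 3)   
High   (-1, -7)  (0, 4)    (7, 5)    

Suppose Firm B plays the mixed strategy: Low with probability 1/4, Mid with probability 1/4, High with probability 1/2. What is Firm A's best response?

High

Firm A's best reply maximizes expected payoff against the mix.
Low: (1/4)·3 + (1/4)·4 + (1/2)·(-2) = 3/4
Mid: (1/4)·(-6) + (1/4)·(-2) + (1/2)·(-4) = -4
High: (1/4)·(-1) + (1/4)·0 + (1/2)·7 = 13/4
Highest expected payoff is 13/4, from High.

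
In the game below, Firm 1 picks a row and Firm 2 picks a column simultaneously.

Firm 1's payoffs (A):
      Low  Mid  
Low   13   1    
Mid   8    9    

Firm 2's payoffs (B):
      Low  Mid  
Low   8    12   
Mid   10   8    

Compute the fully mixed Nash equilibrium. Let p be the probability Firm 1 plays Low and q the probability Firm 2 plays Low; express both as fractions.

p = 1/3, q = 8/13

In a mixed NE each player is indifferent between their pure strategies, so the opponent's mix sets the indifference.
Firm 2 indifferent between Low and Mid: p·8 + (1−p)·10 = p·12 + (1−p)·8 ⟹ 10 + (-2)p = 8 + 4p ⟹ p = 1/3.
Firm 1 indifferent between Low and Mid: q·13 + (1−q)·1 = q·8 + (1−q)·9 ⟹ 1 + 12q = 9 + (-1)q ⟹ q = 8/13.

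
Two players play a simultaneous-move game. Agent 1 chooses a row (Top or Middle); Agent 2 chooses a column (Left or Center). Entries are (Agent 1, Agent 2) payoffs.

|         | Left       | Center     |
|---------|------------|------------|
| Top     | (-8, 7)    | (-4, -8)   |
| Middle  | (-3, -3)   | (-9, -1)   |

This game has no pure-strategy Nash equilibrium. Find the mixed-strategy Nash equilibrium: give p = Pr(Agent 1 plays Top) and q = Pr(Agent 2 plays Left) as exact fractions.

p = 2/17, q = 1/2

Each player's mixing probability is pinned down by making the *other* player indifferent.
Agent 2 indifferent between Left and Center: p·7 + (1−p)·(-3) = p·(-8) + (1−p)·(-1) ⟹ (-3) + 10p = (-1) + (-7)p ⟹ p = 2/17.
Agent 1 indifferent between Top and Middle: q·(-8) + (1−q)·(-4) = q·(-3) + (1−q)·(-9) ⟹ (-4) + (-4)q = (-9) + 6q ⟹ q = 1/2.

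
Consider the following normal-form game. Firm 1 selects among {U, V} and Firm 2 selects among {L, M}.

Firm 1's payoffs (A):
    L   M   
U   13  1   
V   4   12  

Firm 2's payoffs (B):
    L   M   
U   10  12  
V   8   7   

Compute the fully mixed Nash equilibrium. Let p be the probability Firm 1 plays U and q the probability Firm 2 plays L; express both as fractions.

p = 1/3, q = 11/20

Each player's mixing probability is pinned down by making the *other* player indifferent.
Firm 2 indifferent between L and M: p·10 + (1−p)·8 = p·12 + (1−p)·7 ⟹ 8 + 2p = 7 + 5p ⟹ p = 1/3.
Firm 1 indifferent between U and V: q·13 + (1−q)·1 = q·4 + (1−q)·12 ⟹ 1 + 12q = 12 + (-8)q ⟹ q = 11/20.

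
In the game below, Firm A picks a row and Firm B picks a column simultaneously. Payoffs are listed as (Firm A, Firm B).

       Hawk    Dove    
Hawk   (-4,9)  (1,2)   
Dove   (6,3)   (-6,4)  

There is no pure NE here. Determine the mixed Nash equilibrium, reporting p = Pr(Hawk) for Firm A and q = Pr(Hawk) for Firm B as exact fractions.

Each player's mixing probability is pinned down by making the *other* player indifferent.
Firm B indifferent between Hawk and Dove: p·9 + (1−p)·3 = p·2 + (1−p)·4 ⟹ 3 + 6p = 4 + (-2)p ⟹ p = 1/8.
Firm A indifferent between Hawk and Dove: q·(-4) + (1−q)·1 = q·6 + (1−q)·(-6) ⟹ 1 + (-5)q = (-6) + 12q ⟹ q = 7/17.

p = 1/8, q = 7/17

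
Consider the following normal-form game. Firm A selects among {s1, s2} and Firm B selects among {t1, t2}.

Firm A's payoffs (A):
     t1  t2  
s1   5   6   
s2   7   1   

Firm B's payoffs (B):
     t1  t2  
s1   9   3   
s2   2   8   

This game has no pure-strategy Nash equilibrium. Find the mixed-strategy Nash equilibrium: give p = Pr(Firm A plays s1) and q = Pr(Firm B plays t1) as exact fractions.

Each player's mixing probability is pinned down by making the *other* player indifferent.
Firm B indifferent between t1 and t2: p·9 + (1−p)·2 = p·3 + (1−p)·8 ⟹ 2 + 7p = 8 + (-5)p ⟹ p = 1/2.
Firm A indifferent between s1 and s2: q·5 + (1−q)·6 = q·7 + (1−q)·1 ⟹ 6 + (-1)q = 1 + 6q ⟹ q = 5/7.

p = 1/2, q = 5/7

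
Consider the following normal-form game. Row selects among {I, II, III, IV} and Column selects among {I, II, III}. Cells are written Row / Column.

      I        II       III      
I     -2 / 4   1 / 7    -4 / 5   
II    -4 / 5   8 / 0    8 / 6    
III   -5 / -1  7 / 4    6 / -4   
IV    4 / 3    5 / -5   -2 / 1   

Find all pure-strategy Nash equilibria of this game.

Check mutual best responses: a cell is a NE iff neither player can gain by unilaterally deviating.
Row's best responses — vs I: IV (payoff 4); vs II: II (payoff 8); vs III: II (payoff 8).
Column's best responses — vs I: II (payoff 7); vs II: III (payoff 6); vs III: II (payoff 4); vs IV: I (payoff 3).
Mutual best responses occur at (II, III) and (IV, I); at each, neither player gains by switching.

(II, III) and (IV, I)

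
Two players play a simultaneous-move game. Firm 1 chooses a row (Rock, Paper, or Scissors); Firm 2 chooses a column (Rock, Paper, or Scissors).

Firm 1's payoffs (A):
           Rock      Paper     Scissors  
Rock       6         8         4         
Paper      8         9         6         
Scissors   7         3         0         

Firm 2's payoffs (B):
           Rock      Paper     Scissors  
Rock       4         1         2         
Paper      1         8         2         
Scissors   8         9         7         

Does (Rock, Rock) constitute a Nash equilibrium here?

No

Holding Firm 2 at Rock: Firm 1 gets 6 from Rock but could get 8 by switching to Paper. Firm 1 has a profitable deviation.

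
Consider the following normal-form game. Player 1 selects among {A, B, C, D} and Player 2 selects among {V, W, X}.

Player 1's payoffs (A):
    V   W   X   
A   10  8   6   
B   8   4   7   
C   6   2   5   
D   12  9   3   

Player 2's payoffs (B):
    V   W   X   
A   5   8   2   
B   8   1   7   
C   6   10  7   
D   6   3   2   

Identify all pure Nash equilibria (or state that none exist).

(D, V)

A profile is a Nash equilibrium when each player is best-responding to the other.
Player 1's best responses — vs V: D (payoff 12); vs W: D (payoff 9); vs X: B (payoff 7).
Player 2's best responses — vs A: W (payoff 8); vs B: V (payoff 8); vs C: W (payoff 10); vs D: V (payoff 6).
The only mutual best response is (D, V); neither player gains by switching there.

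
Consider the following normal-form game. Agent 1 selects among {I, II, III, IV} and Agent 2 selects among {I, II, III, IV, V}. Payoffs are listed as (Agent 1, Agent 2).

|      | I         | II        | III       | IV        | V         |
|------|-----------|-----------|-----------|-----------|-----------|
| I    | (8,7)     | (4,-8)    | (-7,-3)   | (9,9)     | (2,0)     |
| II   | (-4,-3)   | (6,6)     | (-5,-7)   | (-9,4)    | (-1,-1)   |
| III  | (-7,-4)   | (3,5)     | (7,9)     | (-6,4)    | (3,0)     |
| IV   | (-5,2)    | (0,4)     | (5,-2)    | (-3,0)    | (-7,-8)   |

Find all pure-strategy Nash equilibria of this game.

Check mutual best responses: a cell is a NE iff neither player can gain by unilaterally deviating.
Agent 1's best responses — vs I: I (payoff 8); vs II: II (payoff 6); vs III: III (payoff 7); vs IV: I (payoff 9); vs V: III (payoff 3).
Agent 2's best responses — vs I: IV (payoff 9); vs II: II (payoff 6); vs III: III (payoff 9); vs IV: II (payoff 4).
Mutual best responses occur at (I, IV), (II, II), and (III, III); at each, neither player gains by switching.

(I, IV), (II, II), and (III, III)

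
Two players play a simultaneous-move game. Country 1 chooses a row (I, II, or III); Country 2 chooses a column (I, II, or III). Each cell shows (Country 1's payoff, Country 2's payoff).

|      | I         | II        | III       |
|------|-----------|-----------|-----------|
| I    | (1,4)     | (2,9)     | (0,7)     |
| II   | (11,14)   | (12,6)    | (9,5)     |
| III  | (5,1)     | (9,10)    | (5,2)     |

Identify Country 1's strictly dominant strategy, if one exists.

Check whether one of Country 1's strategies beats all alternatives regardless of what the opponent does.
II strictly dominates: vs I: 11 > each of {1, 5}; vs II: 12 > each of {2, 9}; vs III: 9 > each of {0, 5}.

II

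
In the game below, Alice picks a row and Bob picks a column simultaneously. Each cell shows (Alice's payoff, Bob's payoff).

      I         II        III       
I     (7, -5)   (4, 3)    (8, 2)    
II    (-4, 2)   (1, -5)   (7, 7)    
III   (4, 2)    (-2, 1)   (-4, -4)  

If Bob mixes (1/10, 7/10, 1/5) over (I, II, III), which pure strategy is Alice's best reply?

I

Compute Alice's expected payoff from each pure strategy against the given mix.
I: (1/10)·7 + (7/10)·4 + (1/5)·8 = 51/10
II: (1/10)·(-4) + (7/10)·1 + (1/5)·7 = 17/10
III: (1/10)·4 + (7/10)·(-2) + (1/5)·(-4) = -9/5
Highest expected payoff is 51/10, from I.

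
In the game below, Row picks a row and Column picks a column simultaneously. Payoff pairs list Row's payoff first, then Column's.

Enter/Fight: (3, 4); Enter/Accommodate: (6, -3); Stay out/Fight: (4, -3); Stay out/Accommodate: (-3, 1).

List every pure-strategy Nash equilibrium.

A profile is a Nash equilibrium when each player is best-responding to the other.
Row's best responses — vs Fight: Stay out (payoff 4); vs Accommodate: Enter (payoff 6).
Column's best responses — vs Enter: Fight (payoff 4); vs Stay out: Accommodate (payoff 1).
No cell has both players best-responding. For instance, Row's best reply to Accommodate is Enter, but against Enter Column prefers Fight over Accommodate.

There is no pure-strategy Nash equilibrium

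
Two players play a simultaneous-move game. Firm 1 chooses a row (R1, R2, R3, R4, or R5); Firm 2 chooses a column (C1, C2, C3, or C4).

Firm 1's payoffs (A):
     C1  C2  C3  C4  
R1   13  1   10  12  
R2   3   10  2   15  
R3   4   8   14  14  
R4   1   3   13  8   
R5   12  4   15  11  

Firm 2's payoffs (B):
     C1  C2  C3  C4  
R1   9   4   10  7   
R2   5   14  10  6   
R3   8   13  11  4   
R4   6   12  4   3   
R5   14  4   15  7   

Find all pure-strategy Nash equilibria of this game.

Check mutual best responses: a cell is a NE iff neither player can gain by unilaterally deviating.
Firm 1's best responses — vs C1: R1 (payoff 13); vs C2: R2 (payoff 10); vs C3: R5 (payoff 15); vs C4: R2 (payoff 15).
Firm 2's best responses — vs R1: C3 (payoff 10); vs R2: C2 (payoff 14); vs R3: C2 (payoff 13); vs R4: C2 (payoff 12); vs R5: C3 (payoff 15).
Mutual best responses occur at (R2, C2) and (R5, C3); at each, neither player gains by switching.

(R2, C2) and (R5, C3)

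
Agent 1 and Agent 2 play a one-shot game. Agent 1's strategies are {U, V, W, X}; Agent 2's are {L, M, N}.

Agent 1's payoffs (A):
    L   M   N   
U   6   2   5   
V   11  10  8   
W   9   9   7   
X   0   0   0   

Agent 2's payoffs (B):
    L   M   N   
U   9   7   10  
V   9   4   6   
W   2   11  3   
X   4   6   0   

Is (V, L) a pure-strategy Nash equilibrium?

Yes

Holding Agent 2 at L: Agent 1 gets 11 from V, versus 6 from U, 9 from W, 0 from X. No profitable deviation for Agent 1.
Holding Agent 1 at V: Agent 2 gets 9 from L, versus 4 from M, 6 from N. No profitable deviation for Agent 2 either.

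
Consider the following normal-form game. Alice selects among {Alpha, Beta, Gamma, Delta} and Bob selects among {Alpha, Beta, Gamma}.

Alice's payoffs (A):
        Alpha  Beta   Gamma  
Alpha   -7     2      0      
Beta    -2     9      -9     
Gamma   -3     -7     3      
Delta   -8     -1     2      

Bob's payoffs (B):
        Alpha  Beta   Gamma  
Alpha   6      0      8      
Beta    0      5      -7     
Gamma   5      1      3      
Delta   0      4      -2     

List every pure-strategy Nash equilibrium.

(Beta, Beta)

A profile is a Nash equilibrium when each player is best-responding to the other.
Alice's best responses — vs Alpha: Beta (payoff -2); vs Beta: Beta (payoff 9); vs Gamma: Gamma (payoff 3).
Bob's best responses — vs Alpha: Gamma (payoff 8); vs Beta: Beta (payoff 5); vs Gamma: Alpha (payoff 5); vs Delta: Beta (payoff 4).
The only mutual best response is (Beta, Beta); neither player gains by switching there.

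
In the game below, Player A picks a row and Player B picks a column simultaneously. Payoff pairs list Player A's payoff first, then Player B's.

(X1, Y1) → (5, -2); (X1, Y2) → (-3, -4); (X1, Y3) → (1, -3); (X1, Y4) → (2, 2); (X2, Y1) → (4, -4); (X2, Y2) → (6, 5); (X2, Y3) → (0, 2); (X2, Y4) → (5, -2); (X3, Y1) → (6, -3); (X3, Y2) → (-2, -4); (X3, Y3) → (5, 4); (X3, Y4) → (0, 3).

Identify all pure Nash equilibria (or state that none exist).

(X2, Y2) and (X3, Y3)

Find each player's best response to every opponent strategy; NE are the intersections.
Player A's best responses — vs Y1: X3 (payoff 6); vs Y2: X2 (payoff 6); vs Y3: X3 (payoff 5); vs Y4: X2 (payoff 5).
Player B's best responses — vs X1: Y4 (payoff 2); vs X2: Y2 (payoff 5); vs X3: Y3 (payoff 4).
Mutual best responses occur at (X2, Y2) and (X3, Y3); at each, neither player gains by switching.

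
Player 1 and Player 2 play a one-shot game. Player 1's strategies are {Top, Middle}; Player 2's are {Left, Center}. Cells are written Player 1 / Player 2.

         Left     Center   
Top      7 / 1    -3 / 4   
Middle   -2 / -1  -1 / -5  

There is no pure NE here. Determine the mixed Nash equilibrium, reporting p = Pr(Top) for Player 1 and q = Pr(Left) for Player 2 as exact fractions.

Each player's mixing probability is pinned down by making the *other* player indifferent.
Player 2 indifferent between Left and Center: p·1 + (1−p)·(-1) = p·4 + (1−p)·(-5) ⟹ (-1) + 2p = (-5) + 9p ⟹ p = 4/7.
Player 1 indifferent between Top and Middle: q·7 + (1−q)·(-3) = q·(-2) + (1−q)·(-1) ⟹ (-3) + 10q = (-1) + (-1)q ⟹ q = 2/11.

p = 4/7, q = 2/11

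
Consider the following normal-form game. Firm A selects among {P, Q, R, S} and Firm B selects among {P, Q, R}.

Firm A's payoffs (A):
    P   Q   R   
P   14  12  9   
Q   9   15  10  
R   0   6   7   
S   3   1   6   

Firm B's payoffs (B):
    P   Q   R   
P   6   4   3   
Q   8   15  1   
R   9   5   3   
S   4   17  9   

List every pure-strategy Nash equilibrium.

Check mutual best responses: a cell is a NE iff neither player can gain by unilaterally deviating.
Firm A's best responses — vs P: P (payoff 14); vs Q: Q (payoff 15); vs R: Q (payoff 10).
Firm B's best responses — vs P: P (payoff 6); vs Q: Q (payoff 15); vs R: P (payoff 9); vs S: Q (payoff 17).
Mutual best responses occur at (P, P) and (Q, Q); at each, neither player gains by switching.

(P, P) and (Q, Q)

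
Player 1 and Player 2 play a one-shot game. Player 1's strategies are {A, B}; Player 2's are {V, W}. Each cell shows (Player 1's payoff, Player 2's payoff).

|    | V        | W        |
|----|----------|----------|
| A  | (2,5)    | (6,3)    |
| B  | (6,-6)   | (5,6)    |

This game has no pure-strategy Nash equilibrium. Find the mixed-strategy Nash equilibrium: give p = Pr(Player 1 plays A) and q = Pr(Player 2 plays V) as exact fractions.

Each player's mixing probability is pinned down by making the *other* player indifferent.
Player 2 indifferent between V and W: p·5 + (1−p)·(-6) = p·3 + (1−p)·6 ⟹ (-6) + 11p = 6 + (-3)p ⟹ p = 6/7.
Player 1 indifferent between A and B: q·2 + (1−q)·6 = q·6 + (1−q)·5 ⟹ 6 + (-4)q = 5 + 1q ⟹ q = 1/5.

p = 6/7, q = 1/5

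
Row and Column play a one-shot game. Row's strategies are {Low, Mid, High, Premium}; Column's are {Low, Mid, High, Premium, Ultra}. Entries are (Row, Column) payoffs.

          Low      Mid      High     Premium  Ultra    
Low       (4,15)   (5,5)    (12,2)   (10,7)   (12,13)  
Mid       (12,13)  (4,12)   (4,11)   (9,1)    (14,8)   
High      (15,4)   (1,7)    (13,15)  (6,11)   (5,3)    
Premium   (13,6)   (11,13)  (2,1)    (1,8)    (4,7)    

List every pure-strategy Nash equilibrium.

Check mutual best responses: a cell is a NE iff neither player can gain by unilaterally deviating.
Row's best responses — vs Low: High (payoff 15); vs Mid: Premium (payoff 11); vs High: High (payoff 13); vs Premium: Low (payoff 10); vs Ultra: Mid (payoff 14).
Column's best responses — vs Low: Low (payoff 15); vs Mid: Low (payoff 13); vs High: High (payoff 15); vs Premium: Mid (payoff 13).
Mutual best responses occur at (High, High) and (Premium, Mid); at each, neither player gains by switching.

(High, High) and (Premium, Mid)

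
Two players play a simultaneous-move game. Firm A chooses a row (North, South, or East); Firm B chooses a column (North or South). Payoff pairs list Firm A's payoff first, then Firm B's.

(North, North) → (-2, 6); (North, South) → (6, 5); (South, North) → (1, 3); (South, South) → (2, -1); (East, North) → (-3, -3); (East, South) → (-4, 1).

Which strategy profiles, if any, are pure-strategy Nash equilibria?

A profile is a Nash equilibrium when each player is best-responding to the other.
Firm A's best responses — vs North: South (payoff 1); vs South: North (payoff 6).
Firm B's best responses — vs North: North (payoff 6); vs South: North (payoff 3); vs East: South (payoff 1).
The only mutual best response is (South, North); neither player gains by switching there.

(South, North)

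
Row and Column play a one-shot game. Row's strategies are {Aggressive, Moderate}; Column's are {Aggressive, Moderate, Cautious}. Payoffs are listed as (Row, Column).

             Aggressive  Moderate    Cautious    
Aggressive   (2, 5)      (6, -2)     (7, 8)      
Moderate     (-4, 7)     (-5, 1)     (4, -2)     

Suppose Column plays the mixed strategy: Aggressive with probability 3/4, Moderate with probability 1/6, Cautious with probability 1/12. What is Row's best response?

Aggressive

Row's best reply maximizes expected payoff against the mix.
Aggressive: (3/4)·2 + (1/6)·6 + (1/12)·7 = 37/12
Moderate: (3/4)·(-4) + (1/6)·(-5) + (1/12)·4 = -7/2
Highest expected payoff is 37/12, from Aggressive.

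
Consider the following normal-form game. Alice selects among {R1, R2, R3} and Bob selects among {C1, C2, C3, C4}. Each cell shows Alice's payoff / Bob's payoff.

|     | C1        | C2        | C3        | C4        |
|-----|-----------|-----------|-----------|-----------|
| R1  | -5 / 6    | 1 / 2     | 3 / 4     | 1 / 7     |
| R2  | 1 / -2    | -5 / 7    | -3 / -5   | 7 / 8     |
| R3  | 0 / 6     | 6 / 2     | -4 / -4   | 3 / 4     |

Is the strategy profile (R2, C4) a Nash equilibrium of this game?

Holding Bob at C4: Alice gets 7 from R2, versus 1 from R1, 3 from R3. No profitable deviation for Alice.
Holding Alice at R2: Bob gets 8 from C4, versus -2 from C1, 7 from C2, -5 from C3. No profitable deviation for Bob either.

Yes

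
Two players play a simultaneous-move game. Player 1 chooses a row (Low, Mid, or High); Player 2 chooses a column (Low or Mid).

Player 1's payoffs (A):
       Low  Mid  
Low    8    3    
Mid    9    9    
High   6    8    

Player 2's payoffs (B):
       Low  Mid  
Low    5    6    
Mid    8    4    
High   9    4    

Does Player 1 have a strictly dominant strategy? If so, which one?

A strategy is strictly dominant if it gives Player 1 a strictly higher payoff than every other strategy, against every choice by the opponent.
Mid strictly dominates: vs Low: 9 > each of {8, 6}; vs Mid: 9 > each of {3, 8}.

Mid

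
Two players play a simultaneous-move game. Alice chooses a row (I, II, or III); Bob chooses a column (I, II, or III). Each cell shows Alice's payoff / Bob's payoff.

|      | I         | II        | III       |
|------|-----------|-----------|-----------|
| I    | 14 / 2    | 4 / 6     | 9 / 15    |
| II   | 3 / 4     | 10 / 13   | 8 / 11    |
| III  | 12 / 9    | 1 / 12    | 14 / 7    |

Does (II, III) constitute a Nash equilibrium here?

Holding Bob at III: Alice gets 8 from II but could get 14 by switching to III. Alice has a profitable deviation.

No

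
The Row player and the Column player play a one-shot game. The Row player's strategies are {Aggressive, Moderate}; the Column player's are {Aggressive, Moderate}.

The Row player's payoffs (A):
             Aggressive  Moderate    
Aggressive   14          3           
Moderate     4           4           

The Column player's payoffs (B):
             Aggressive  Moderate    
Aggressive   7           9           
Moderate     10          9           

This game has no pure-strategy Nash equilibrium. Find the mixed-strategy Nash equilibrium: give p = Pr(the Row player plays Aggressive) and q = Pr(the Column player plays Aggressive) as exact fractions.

p = 1/3, q = 1/11

Each player's mixing probability is pinned down by making the *other* player indifferent.
The Column player indifferent between Aggressive and Moderate: p·7 + (1−p)·10 = p·9 + (1−p)·9 ⟹ 10 + (-3)p = 9 + 0p ⟹ p = 1/3.
The Row player indifferent between Aggressive and Moderate: q·14 + (1−q)·3 = q·4 + (1−q)·4 ⟹ 3 + 11q = 4 + 0q ⟹ q = 1/11.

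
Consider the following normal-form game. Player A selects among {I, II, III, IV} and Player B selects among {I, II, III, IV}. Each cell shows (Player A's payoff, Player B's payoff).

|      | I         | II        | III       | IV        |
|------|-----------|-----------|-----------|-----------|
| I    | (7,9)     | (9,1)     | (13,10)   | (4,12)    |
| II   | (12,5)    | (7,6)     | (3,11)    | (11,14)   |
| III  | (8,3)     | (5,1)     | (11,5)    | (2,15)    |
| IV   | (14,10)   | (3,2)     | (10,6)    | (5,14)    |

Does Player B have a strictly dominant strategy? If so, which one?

A strategy is strictly dominant if it gives Player B a strictly higher payoff than every other strategy, against every choice by the opponent.
IV strictly dominates: vs I: 12 > each of {9, 1, 10}; vs II: 14 > each of {5, 6, 11}; vs III: 15 > each of {3, 1, 5}; vs IV: 14 > each of {10, 2, 6}.

IV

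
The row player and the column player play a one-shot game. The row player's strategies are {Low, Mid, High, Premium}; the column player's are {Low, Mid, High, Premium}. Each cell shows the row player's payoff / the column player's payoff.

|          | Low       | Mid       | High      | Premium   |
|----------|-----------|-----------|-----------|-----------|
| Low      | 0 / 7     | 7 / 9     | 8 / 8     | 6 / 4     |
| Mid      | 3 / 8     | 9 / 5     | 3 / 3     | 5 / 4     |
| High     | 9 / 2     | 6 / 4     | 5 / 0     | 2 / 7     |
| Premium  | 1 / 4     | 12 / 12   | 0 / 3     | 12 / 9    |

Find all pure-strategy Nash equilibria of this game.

(Premium, Mid)

Check mutual best responses: a cell is a NE iff neither player can gain by unilaterally deviating.
The row player's best responses — vs Low: High (payoff 9); vs Mid: Premium (payoff 12); vs High: Low (payoff 8); vs Premium: Premium (payoff 12).
The column player's best responses — vs Low: Mid (payoff 9); vs Mid: Low (payoff 8); vs High: Premium (payoff 7); vs Premium: Mid (payoff 12).
The only mutual best response is (Premium, Mid); neither player gains by switching there.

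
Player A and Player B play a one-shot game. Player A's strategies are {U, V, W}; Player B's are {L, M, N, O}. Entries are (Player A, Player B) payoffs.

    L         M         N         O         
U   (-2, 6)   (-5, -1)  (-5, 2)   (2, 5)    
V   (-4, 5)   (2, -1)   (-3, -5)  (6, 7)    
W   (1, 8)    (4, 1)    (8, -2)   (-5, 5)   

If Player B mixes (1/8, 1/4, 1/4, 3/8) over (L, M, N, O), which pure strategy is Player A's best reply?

V

Compute Player A's expected payoff from each pure strategy against the given mix.
U: (1/8)·(-2) + (1/4)·(-5) + (1/4)·(-5) + (3/8)·2 = -2
V: (1/8)·(-4) + (1/4)·2 + (1/4)·(-3) + (3/8)·6 = 3/2
W: (1/8)·1 + (1/4)·4 + (1/4)·8 + (3/8)·(-5) = 5/4
Highest expected payoff is 3/2, from V.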